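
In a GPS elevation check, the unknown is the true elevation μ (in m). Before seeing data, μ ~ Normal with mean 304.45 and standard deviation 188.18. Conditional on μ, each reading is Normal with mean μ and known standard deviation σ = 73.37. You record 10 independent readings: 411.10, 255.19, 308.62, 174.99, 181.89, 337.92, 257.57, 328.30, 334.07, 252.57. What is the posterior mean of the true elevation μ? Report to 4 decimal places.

284.5249

For Normal data with known variance σ², a Normal(μ₀, σ₀²) prior on μ is conjugate. Posterior precision = 1/σ₀² + n/σ²; posterior mean is the precision-weighted average of μ₀ and x̄.
Σxᵢ = 411.10 + 255.19 + 308.62 + 174.99 + 181.89 + 337.92 + 257.57 + 328.30 + 334.07 + 252.57 = 2842.22, so n·x̄ = 2842.22.
σ₀² = 188.18² = 35411.7124, σ² = 73.37² = 5383.1569; σ² + n·σ₀² = 5383.1569 + 10·35411.7124 = 359500.2809.
Posterior mean = (μ₀/σ₀² + n·x̄/σ²)/(1/σ₀² + n/σ²) = (σ²·μ₀ + σ₀²·n·x̄)/(σ² + n·σ₀²) = (5383.1569·304.45 + 35411.7124·2842.22)/359500.2809 = 102286779.335733/359500.2809 = 284.5249.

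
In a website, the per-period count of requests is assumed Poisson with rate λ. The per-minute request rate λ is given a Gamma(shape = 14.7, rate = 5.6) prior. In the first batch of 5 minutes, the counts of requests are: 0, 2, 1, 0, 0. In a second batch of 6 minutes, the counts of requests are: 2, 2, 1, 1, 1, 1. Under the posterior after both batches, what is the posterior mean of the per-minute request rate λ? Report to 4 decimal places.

1.5482

With a Gamma(shape α, rate β) prior, the Poisson likelihood is conjugate: the posterior is Gamma(α + ΣXᵢ, β + n).
Batch 1: sum of counts S = 3 over n = 5 minutes.
After batch 1: Gamma(α+S, β+n) = Gamma(14.7+3, 5.6+5) = Gamma(17.7, 10.6).
Batch 2: sum of counts S = 8 over n = 6 minutes.
After batch 2: Gamma(α+S, β+n) = Gamma(17.7+8, 10.6+6) = Gamma(25.7, 16.6).
Posterior mean = α/β = 25.7/16.6 = 1.5482.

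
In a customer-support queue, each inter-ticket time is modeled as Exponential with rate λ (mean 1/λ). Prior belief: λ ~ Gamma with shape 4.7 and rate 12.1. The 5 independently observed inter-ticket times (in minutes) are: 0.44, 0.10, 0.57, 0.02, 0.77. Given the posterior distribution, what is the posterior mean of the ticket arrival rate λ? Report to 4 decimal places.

With a Gamma(shape α, rate β) prior on the exponential rate λ, the posterior after n observations with total T = Σxᵢ is Gamma(α+n, β+T).
Sum of observations T = 1.90 minutes; n = 5.
Posterior: Gamma(4.7+5, 12.1+1.90) = Gamma(9.7, 14.00).
Posterior mean of λ = α/β = 9.7/14.00 = 0.6929.

0.6929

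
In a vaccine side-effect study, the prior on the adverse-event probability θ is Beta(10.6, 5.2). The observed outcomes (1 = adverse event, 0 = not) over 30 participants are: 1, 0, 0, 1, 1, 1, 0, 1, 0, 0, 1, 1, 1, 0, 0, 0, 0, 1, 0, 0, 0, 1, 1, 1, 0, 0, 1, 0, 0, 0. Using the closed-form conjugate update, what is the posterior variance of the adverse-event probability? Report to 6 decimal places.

0.005337

The Beta prior is conjugate to a Binomial/Bernoulli likelihood; the update adds successes to α and failures to β.
Posterior: Beta(α+k, β+n−k) = Beta(10.6+13, 5.2+17) = Beta(23.6, 22.2).
Var = αβ/((α+β)²(α+β+1)) = 23.6·22.2/(45.8²·46.8) = 0.005337.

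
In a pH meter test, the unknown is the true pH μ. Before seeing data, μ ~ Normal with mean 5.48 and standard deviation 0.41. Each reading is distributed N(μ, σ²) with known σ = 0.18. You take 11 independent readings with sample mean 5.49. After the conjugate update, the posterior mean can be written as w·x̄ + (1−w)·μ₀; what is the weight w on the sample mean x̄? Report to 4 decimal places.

For Normal data with known variance σ², a Normal(μ₀, σ₀²) prior on μ is conjugate. Posterior precision = 1/σ₀² + n/σ²; posterior mean is the precision-weighted average of μ₀ and x̄.
σ₀² = 0.41² = 0.1681, σ² = 0.18² = 0.0324. Prior precision 1/σ₀² = 1/0.1681; data precision n/σ² = 11/0.0324.
w = (n/σ²)/(1/σ₀² + n/σ²) = n·σ₀²/(σ² + n·σ₀²) = 11·0.1681/(0.0324 + 11·0.1681) = 1.8491/1.8815 = 0.9828.

0.9828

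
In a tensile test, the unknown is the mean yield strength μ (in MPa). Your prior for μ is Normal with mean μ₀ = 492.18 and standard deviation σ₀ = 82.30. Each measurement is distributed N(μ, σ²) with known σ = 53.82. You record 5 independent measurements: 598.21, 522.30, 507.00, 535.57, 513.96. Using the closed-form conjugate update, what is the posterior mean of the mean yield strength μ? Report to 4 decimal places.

For Normal data with known variance σ², a Normal(μ₀, σ₀²) prior on μ is conjugate. Posterior precision = 1/σ₀² + n/σ²; posterior mean is the precision-weighted average of μ₀ and x̄.
Σxᵢ = 598.21 + 522.30 + 507.00 + 535.57 + 513.96 = 2677.04, so n·x̄ = 2677.04.
σ₀² = 82.30² = 6773.29, σ² = 53.82² = 2896.5924; σ² + n·σ₀² = 2896.5924 + 5·6773.29 = 36763.0424.
Posterior mean = (μ₀/σ₀² + n·x̄/σ²)/(1/σ₀² + n/σ²) = (σ²·μ₀ + σ₀²·n·x̄)/(σ² + n·σ₀²) = (2896.5924·492.18 + 6773.29·2677.04)/36763.0424 = 19558013.109032/36763.0424 = 532.0020.

532.0020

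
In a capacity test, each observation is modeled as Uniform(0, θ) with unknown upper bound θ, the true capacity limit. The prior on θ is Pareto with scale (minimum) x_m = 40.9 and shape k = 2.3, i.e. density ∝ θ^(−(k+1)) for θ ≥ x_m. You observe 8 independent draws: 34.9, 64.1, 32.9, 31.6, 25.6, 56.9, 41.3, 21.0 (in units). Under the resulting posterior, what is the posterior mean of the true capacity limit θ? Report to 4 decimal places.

A Pareto(scale x_m, shape k) prior on the upper bound θ of Uniform(0, θ) is conjugate: posterior is Pareto(max(x_m, max xᵢ), k + n).
Sample maximum = 64.1; prior scale x_m = 40.9 → posterior scale = max = 64.1.
Posterior shape = 2.3 + 8 = 10.3.
E[θ|data] = k·x_m/(k−1) = 10.3·64.1/9.3 = 70.9925.

70.9925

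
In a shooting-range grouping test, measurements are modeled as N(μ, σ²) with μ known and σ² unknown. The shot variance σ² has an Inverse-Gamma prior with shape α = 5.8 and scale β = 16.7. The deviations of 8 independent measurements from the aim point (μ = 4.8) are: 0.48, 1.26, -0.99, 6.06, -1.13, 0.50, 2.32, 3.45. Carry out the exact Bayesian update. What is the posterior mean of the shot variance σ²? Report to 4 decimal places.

5.2121

With known mean μ and an Inverse-Gamma(α, β) prior on σ², the Normal likelihood is conjugate: posterior is Inv-Gamma(α + n/2, β + Σ(xᵢ−μ)²/2).
Σ(xᵢ−μ)² = (0.48)² + (1.26)² + (-0.99)² + (6.06)² + (-1.13)² + (0.50)² + (2.32)² + (3.45)² = 58.3335.
Posterior: Inv-Gamma(5.8 + 8/2, 16.7 + 58.3335/2) = Inv-Gamma(9.80, 45.86675).
E[σ²|data] = β/(α−1) = 45.86675/8.80 = 5.2121.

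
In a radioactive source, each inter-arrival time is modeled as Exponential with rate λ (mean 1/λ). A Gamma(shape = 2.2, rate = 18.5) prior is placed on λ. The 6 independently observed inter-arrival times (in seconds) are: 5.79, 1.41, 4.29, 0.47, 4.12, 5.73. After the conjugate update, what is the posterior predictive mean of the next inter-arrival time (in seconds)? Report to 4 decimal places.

5.5986

With a Gamma(shape α, rate β) prior on the exponential rate λ, the posterior after n observations with total T = Σxᵢ is Gamma(α+n, β+T).
Sum of observations T = 21.81 seconds; n = 6.
Posterior: Gamma(2.2+6, 18.5+21.81) = Gamma(8.2, 40.31).
The predictive distribution for the next observation is Lomax; its mean is β/(α−1) = 40.31/7.2 = 5.5986.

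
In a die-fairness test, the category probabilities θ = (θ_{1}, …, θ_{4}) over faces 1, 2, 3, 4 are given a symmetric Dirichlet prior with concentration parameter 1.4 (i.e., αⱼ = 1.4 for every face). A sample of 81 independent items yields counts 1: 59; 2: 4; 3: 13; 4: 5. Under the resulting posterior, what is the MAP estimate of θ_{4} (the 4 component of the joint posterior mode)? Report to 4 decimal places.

The Dirichlet prior is conjugate to the Multinomial likelihood: each posterior αⱼ = prior αⱼ + observed count nⱼ.
Posterior concentration: (60.4, 5.4, 14.4, 6.4), total = 86.6.
Joint mode component: (α_{4}−1)/(Σα−K) = 5.4/82.6 = 0.0654.

0.0654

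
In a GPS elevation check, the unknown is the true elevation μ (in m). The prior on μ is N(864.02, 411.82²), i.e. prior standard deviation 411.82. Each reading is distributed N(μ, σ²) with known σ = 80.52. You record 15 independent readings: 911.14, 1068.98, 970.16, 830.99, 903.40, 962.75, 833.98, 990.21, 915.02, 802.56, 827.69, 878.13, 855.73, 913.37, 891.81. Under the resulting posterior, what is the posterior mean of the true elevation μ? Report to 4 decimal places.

For Normal data with known variance σ², a Normal(μ₀, σ₀²) prior on μ is conjugate. Posterior precision = 1/σ₀² + n/σ²; posterior mean is the precision-weighted average of μ₀ and x̄.
Σxᵢ = 911.14 + 1068.98 + 970.16 + 830.99 + 903.40 + 962.75 + 833.98 + 990.21 + 915.02 + 802.56 + 827.69 + 878.13 + 855.73 + 913.37 + 891.81 = 13555.92, so n·x̄ = 13555.92.
σ₀² = 411.82² = 169595.7124, σ² = 80.52² = 6483.4704; σ² + n·σ₀² = 6483.4704 + 15·169595.7124 = 2550419.1564.
Posterior mean = (μ₀/σ₀² + n·x̄/σ²)/(1/σ₀² + n/σ²) = (σ²·μ₀ + σ₀²·n·x̄)/(σ² + n·σ₀²) = (6483.4704·864.02 + 169595.7124·13555.92)/2550419.1564 = 2304627757.732416/2550419.1564 = 903.6271.

903.6271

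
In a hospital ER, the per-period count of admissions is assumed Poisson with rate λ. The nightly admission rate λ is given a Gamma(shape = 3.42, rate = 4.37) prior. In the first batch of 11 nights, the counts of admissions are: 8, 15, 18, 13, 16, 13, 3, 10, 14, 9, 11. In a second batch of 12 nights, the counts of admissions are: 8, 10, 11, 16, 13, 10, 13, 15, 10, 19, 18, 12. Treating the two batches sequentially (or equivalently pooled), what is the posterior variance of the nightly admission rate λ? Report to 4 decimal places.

With a Gamma(shape α, rate β) prior, the Poisson likelihood is conjugate: the posterior is Gamma(α + ΣXᵢ, β + n).
Batch 1: sum of counts S = 130 over n = 11 nights.
After batch 1: Gamma(α+S, β+n) = Gamma(3.42+130, 4.37+11) = Gamma(133.42, 15.37).
Batch 2: sum of counts S = 155 over n = 12 nights.
After batch 2: Gamma(α+S, β+n) = Gamma(133.42+155, 15.37+12) = Gamma(288.42, 27.37).
Var = α/β² = 288.42/27.37² = 0.3850.

0.3850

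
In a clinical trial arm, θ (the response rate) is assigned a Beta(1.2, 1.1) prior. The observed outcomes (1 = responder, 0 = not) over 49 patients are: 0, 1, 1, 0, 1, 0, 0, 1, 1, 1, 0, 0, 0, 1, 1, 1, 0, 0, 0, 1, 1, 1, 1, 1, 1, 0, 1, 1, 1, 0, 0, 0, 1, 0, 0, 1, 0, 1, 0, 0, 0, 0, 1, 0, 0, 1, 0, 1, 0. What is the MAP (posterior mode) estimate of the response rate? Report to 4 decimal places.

The Beta prior is conjugate to a Binomial/Bernoulli likelihood; the update adds successes to α and failures to β.
Posterior: Beta(α+k, β+n−k) = Beta(1.2+24, 1.1+25) = Beta(25.2, 26.1).
Mode of Beta(a,b) for a,b>1 is (a−1)/(a+b−2) = 24.2/49.3 = 0.4909.

0.4909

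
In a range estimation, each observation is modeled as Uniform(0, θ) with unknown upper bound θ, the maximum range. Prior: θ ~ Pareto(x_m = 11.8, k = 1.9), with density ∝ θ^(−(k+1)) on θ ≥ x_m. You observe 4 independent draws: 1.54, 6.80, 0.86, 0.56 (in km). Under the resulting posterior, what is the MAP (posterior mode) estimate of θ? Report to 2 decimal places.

11.80

A Pareto(scale x_m, shape k) prior on the upper bound θ of Uniform(0, θ) is conjugate: posterior is Pareto(max(x_m, max xᵢ), k + n).
Sample maximum = 6.80; prior scale x_m = 11.8 → posterior scale = max = 11.80.
Posterior shape = 1.9 + 4 = 5.9.
The Pareto density is decreasing on [x_m, ∞), so the mode is x_m = 11.80.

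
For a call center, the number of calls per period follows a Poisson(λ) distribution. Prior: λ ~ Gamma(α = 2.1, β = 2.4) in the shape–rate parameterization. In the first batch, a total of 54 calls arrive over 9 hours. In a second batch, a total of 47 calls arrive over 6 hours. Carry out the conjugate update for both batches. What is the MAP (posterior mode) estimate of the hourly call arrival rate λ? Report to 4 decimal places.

5.8678

With a Gamma(shape α, rate β) prior, the Poisson likelihood is conjugate: the posterior is Gamma(α + ΣXᵢ, β + n).
After batch 1: Gamma(α+S, β+n) = Gamma(2.1+54, 2.4+9) = Gamma(56.1, 11.4).
After batch 2: Gamma(α+S, β+n) = Gamma(56.1+47, 11.4+6) = Gamma(103.1, 17.4).
Mode of Gamma(α,β) for α≥1 is (α−1)/β = 102.1/17.4 = 5.8678.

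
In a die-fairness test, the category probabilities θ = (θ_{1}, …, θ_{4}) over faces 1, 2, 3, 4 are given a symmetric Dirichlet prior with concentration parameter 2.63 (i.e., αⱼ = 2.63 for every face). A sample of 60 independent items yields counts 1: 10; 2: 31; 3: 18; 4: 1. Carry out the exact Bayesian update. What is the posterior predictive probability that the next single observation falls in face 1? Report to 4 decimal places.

The Dirichlet prior is conjugate to the Multinomial likelihood: each posterior αⱼ = prior αⱼ + observed count nⱼ.
Posterior concentration: (12.63, 33.63, 20.63, 3.63), total = 70.52.
P(next = 1 | data) = α_{1}/Σα = 0.1791.

0.1791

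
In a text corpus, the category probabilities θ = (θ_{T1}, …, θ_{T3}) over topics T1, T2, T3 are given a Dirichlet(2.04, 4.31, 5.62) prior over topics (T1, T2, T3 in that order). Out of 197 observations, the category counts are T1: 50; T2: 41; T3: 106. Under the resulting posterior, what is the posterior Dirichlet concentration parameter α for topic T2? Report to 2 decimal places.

The Dirichlet prior is conjugate to the Multinomial likelihood: each posterior αⱼ = prior αⱼ + observed count nⱼ.
Posterior concentration: (52.04, 45.31, 111.62), total = 208.97.
α_{T2} = 4.31 + 41 = 45.31.

45.31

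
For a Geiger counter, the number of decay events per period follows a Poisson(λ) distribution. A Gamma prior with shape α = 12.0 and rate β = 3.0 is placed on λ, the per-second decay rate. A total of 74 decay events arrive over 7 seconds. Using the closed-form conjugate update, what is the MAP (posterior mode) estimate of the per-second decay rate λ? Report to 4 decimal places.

With a Gamma(shape α, rate β) prior, the Poisson likelihood is conjugate: the posterior is Gamma(α + ΣXᵢ, β + n).
Posterior: Gamma(α+S, β+n) = Gamma(12.0+74, 3.0+7) = Gamma(86.0, 10.0).
Mode of Gamma(α,β) for α≥1 is (α−1)/β = 85.0/10.0 = 8.5000.

8.5000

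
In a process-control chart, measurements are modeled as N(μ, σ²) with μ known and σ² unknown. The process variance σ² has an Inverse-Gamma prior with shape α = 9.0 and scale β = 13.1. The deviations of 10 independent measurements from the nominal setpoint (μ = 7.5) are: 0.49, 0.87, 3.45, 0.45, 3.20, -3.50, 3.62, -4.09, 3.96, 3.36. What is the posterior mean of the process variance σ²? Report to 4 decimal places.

With known mean μ and an Inverse-Gamma(α, β) prior on σ², the Normal likelihood is conjugate: posterior is Inv-Gamma(α + n/2, β + Σ(xᵢ−μ)²/2).
Σ(xᵢ−μ)² = (0.49)² + (0.87)² + (3.45)² + (0.45)² + (3.20)² + (-3.50)² + (3.62)² + (-4.09)² + (3.96)² + (3.36)² = 92.3957.
Posterior: Inv-Gamma(9.0 + 10/2, 13.1 + 92.3957/2) = Inv-Gamma(14.00, 59.29785).
E[σ²|data] = β/(α−1) = 59.29785/13.00 = 4.5614.

4.5614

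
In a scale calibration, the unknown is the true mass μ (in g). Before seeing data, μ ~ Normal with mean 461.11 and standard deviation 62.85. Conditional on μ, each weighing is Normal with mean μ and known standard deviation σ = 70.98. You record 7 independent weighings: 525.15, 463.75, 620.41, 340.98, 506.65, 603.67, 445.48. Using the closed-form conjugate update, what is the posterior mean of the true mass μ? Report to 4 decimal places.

For Normal data with known variance σ², a Normal(μ₀, σ₀²) prior on μ is conjugate. Posterior precision = 1/σ₀² + n/σ²; posterior mean is the precision-weighted average of μ₀ and x̄.
Σxᵢ = 525.15 + 463.75 + 620.41 + 340.98 + 506.65 + 603.67 + 445.48 = 3506.09, so n·x̄ = 3506.09.
σ₀² = 62.85² = 3950.1225, σ² = 70.98² = 5038.1604; σ² + n·σ₀² = 5038.1604 + 7·3950.1225 = 32689.0179.
Posterior mean = (μ₀/σ₀² + n·x̄/σ²)/(1/σ₀² + n/σ²) = (σ²·μ₀ + σ₀²·n·x̄)/(σ² + n·σ₀²) = (5038.1604·461.11 + 3950.1225·3506.09)/32689.0179 = 16172631.138069/32689.0179 = 494.7420.

494.7420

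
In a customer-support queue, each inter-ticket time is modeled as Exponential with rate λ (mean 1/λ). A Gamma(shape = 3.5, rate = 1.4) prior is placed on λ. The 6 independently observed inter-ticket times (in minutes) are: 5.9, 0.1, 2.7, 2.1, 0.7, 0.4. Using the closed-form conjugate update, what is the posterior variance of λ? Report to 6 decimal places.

With a Gamma(shape α, rate β) prior on the exponential rate λ, the posterior after n observations with total T = Σxᵢ is Gamma(α+n, β+T).
Sum of observations T = 11.9 minutes; n = 6.
Posterior: Gamma(3.5+6, 1.4+11.9) = Gamma(9.5, 13.3).
Var = α/β² = 0.053706.

0.053706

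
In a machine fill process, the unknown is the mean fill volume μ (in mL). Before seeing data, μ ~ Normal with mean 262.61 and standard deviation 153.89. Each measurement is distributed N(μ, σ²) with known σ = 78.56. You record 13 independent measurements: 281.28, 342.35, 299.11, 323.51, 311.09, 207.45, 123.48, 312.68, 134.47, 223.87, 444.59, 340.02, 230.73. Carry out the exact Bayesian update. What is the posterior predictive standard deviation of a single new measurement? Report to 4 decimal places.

For Normal data with known variance σ², a Normal(μ₀, σ₀²) prior on μ is conjugate. Posterior precision = 1/σ₀² + n/σ²; posterior mean is the precision-weighted average of μ₀ and x̄.
σ₀² = 153.89² = 23682.1321, σ² = 78.56² = 6171.6736; σ² + n·σ₀² = 6171.6736 + 13·23682.1321 = 314039.3909.
Posterior precision = 1/σ₀² + n/σ² = 1/23682.1321 + 13/6171.6736 = (σ² + n·σ₀²)/(σ₀²σ²) = 314039.3909/(23682.1321·6171.6736); posterior variance σₙ² = σ₀²σ²/(σ² + n·σ₀²) = 23682.1321·6171.6736/314039.3909 = 465.414192.
Predictive variance for one new observation = σₙ² + σ² = 23682.1321·6171.6736/314039.3909 + 6171.6736 = σ²·(σ₀² + 314039.3909)/314039.3909 = 6171.6736·337721.523/314039.3909 = 6637.087792; SD = √(6171.6736·337721.523/314039.3909) = 81.4683.

81.4683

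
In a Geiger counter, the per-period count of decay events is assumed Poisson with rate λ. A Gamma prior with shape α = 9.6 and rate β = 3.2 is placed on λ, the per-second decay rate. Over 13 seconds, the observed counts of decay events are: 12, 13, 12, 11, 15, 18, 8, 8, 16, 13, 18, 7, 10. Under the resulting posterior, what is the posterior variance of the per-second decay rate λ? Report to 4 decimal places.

With a Gamma(shape α, rate β) prior, the Poisson likelihood is conjugate: the posterior is Gamma(α + ΣXᵢ, β + n).
Sum of counts S = 161 over n = 13 seconds.
Posterior: Gamma(α+S, β+n) = Gamma(9.6+161, 3.2+13) = Gamma(170.6, 16.2).
Var = α/β² = 170.6/16.2² = 0.6501.

0.6501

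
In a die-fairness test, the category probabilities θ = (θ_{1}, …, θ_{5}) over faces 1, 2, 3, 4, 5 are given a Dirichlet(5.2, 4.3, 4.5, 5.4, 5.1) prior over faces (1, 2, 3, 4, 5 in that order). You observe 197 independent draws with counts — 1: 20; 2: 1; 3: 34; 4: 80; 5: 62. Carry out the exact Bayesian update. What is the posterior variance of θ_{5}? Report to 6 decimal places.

The Dirichlet prior is conjugate to the Multinomial likelihood: each posterior αⱼ = prior αⱼ + observed count nⱼ.
Posterior concentration: (25.2, 5.3, 38.5, 85.4, 67.1), total = 221.5.
Var[θ_j] = α_j(Σα−α_j)/((Σα)²(Σα+1)) = 67.1·154.4/(221.5²·222.5) = 0.000949.

0.000949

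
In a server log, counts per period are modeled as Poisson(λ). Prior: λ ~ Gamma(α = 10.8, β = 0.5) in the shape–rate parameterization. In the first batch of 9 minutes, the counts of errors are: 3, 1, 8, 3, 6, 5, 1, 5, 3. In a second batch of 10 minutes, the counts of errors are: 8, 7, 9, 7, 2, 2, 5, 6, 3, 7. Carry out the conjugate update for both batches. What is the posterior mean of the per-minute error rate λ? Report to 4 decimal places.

With a Gamma(shape α, rate β) prior, the Poisson likelihood is conjugate: the posterior is Gamma(α + ΣXᵢ, β + n).
Batch 1: sum of counts S = 35 over n = 9 minutes.
After batch 1: Gamma(α+S, β+n) = Gamma(10.8+35, 0.5+9) = Gamma(45.8, 9.5).
Batch 2: sum of counts S = 56 over n = 10 minutes.
After batch 2: Gamma(α+S, β+n) = Gamma(45.8+56, 9.5+10) = Gamma(101.8, 19.5).
Posterior mean = α/β = 101.8/19.5 = 5.2205.

5.2205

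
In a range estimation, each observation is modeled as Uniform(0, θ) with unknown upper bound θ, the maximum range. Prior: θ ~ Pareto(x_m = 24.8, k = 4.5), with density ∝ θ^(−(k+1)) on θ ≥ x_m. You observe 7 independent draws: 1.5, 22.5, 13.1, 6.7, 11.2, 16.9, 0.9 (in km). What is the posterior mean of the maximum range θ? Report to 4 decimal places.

A Pareto(scale x_m, shape k) prior on the upper bound θ of Uniform(0, θ) is conjugate: posterior is Pareto(max(x_m, max xᵢ), k + n).
Sample maximum = 22.5; prior scale x_m = 24.8 → posterior scale = max = 24.8.
Posterior shape = 4.5 + 7 = 11.5.
E[θ|data] = k·x_m/(k−1) = 11.5·24.8/10.5 = 27.1619.

27.1619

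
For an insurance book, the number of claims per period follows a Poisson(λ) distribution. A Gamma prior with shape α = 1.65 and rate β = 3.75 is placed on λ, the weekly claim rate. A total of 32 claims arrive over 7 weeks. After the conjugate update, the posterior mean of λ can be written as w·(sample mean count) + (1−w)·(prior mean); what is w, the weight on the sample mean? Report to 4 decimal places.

With a Gamma(shape α, rate β) prior, the Poisson likelihood is conjugate: the posterior is Gamma(α + ΣXᵢ, β + n).
Posterior mean = (α₀+S)/(β₀+n) = [n/(β₀+n)]·(S/n) + [β₀/(β₀+n)]·(α₀/β₀), so only n and β₀ enter the weight.
Weight on data w = n/(β₀+n) = 7/(3.75+7) = 7/10.75 = 0.6512.

0.6512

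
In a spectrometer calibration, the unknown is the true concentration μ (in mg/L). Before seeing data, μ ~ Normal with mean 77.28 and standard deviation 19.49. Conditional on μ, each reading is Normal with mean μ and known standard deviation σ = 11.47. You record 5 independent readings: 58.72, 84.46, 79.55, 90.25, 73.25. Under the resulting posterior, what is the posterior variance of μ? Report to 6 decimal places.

For Normal data with known variance σ², a Normal(μ₀, σ₀²) prior on μ is conjugate. Posterior precision = 1/σ₀² + n/σ²; posterior mean is the precision-weighted average of μ₀ and x̄.
σ₀² = 19.49² = 379.8601, σ² = 11.47² = 131.5609; σ² + n·σ₀² = 131.5609 + 5·379.8601 = 2030.8614.
Posterior precision = 1/σ₀² + n/σ² = 1/379.8601 + 5/131.5609 = (σ² + n·σ₀²)/(σ₀²σ²) = 2030.8614/(379.8601·131.5609); posterior variance σₙ² = σ₀²σ²/(σ² + n·σ₀²) = 379.8601·131.5609/2030.8614 = 24.607655.

24.607655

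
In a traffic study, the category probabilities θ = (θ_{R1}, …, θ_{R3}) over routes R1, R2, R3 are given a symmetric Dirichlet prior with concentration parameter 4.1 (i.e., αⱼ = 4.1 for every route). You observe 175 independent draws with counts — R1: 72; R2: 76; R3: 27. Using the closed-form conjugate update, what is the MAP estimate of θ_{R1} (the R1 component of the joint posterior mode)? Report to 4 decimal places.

The Dirichlet prior is conjugate to the Multinomial likelihood: each posterior αⱼ = prior αⱼ + observed count nⱼ.
Posterior concentration: (76.1, 80.1, 31.1), total = 187.3.
Joint mode component: (α_{R1}−1)/(Σα−K) = 75.1/184.3 = 0.4075.

0.4075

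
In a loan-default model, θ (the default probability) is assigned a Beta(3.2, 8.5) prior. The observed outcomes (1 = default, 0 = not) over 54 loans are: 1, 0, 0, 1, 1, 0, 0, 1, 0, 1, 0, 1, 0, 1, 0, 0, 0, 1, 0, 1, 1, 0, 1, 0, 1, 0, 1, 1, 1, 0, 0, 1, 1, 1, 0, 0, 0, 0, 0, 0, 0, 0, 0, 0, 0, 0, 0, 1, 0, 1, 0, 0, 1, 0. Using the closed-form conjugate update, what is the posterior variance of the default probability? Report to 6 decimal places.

0.003488

The Beta prior is conjugate to a Binomial/Bernoulli likelihood; the update adds successes to α and failures to β.
Posterior: Beta(α+k, β+n−k) = Beta(3.2+21, 8.5+33) = Beta(24.2, 41.5).
Var = αβ/((α+β)²(α+β+1)) = 24.2·41.5/(65.7²·66.7) = 0.003488.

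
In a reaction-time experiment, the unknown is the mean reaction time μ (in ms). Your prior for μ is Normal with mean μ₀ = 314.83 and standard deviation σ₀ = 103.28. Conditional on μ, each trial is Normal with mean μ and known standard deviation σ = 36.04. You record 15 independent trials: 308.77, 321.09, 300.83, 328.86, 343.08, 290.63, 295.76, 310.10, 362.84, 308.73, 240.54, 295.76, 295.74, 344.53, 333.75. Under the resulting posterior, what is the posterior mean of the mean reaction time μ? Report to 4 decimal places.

For Normal data with known variance σ², a Normal(μ₀, σ₀²) prior on μ is conjugate. Posterior precision = 1/σ₀² + n/σ²; posterior mean is the precision-weighted average of μ₀ and x̄.
Σxᵢ = 308.77 + 321.09 + 300.83 + 328.86 + 343.08 + 290.63 + 295.76 + 310.10 + 362.84 + 308.73 + 240.54 + 295.76 + 295.74 + 344.53 + 333.75 = 4681.01, so n·x̄ = 4681.01.
σ₀² = 103.28² = 10666.7584, σ² = 36.04² = 1298.8816; σ² + n·σ₀² = 1298.8816 + 15·10666.7584 = 161300.2576.
Posterior mean = (μ₀/σ₀² + n·x̄/σ²)/(1/σ₀² + n/σ²) = (σ²·μ₀ + σ₀²·n·x̄)/(σ² + n·σ₀²) = (1298.8816·314.83 + 10666.7584·4681.01)/161300.2576 = 50340129.632112/161300.2576 = 312.0896.

312.0896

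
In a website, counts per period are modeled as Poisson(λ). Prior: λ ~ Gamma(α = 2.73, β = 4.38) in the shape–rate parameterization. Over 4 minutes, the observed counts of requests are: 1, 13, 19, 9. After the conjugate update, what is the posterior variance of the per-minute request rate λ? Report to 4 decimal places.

0.6370

With a Gamma(shape α, rate β) prior, the Poisson likelihood is conjugate: the posterior is Gamma(α + ΣXᵢ, β + n).
Sum of counts S = 42 over n = 4 minutes.
Posterior: Gamma(α+S, β+n) = Gamma(2.73+42, 4.38+4) = Gamma(44.73, 8.38).
Var = α/β² = 44.73/8.38² = 0.6370.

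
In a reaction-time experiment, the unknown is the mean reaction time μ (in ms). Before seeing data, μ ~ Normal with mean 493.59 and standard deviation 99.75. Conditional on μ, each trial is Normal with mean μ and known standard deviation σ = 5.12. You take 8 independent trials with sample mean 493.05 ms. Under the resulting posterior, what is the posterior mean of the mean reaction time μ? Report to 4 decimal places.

493.0502

For Normal data with known variance σ², a Normal(μ₀, σ₀²) prior on μ is conjugate. Posterior precision = 1/σ₀² + n/σ²; posterior mean is the precision-weighted average of μ₀ and x̄.
n·x̄ = 8·493.05 = 3944.4.
σ₀² = 99.75² = 9950.0625, σ² = 5.12² = 26.2144; σ² + n·σ₀² = 26.2144 + 8·9950.0625 = 79626.7144.
Posterior mean = (μ₀/σ₀² + n·x̄/σ²)/(1/σ₀² + n/σ²) = (σ²·μ₀ + σ₀²·n·x̄)/(σ² + n·σ₀²) = (26.2144·493.59 + 9950.0625·3944.4)/79626.7144 = 39259965.690696/79626.7144 = 493.0502.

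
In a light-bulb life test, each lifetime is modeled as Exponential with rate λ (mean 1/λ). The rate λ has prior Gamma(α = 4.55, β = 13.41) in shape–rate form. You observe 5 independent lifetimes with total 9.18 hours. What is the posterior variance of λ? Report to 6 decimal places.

With a Gamma(shape α, rate β) prior on the exponential rate λ, the posterior after n observations with total T = Σxᵢ is Gamma(α+n, β+T).
Posterior: Gamma(4.55+5, 13.41+9.18) = Gamma(9.55, 22.59).
Var = α/β² = 0.018714.

0.018714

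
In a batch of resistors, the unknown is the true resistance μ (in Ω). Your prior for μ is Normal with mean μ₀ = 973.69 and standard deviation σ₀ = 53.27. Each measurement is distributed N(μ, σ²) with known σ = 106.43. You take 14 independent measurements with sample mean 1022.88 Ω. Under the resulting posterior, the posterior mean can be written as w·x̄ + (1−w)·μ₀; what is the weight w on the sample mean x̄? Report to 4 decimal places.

For Normal data with known variance σ², a Normal(μ₀, σ₀²) prior on μ is conjugate. Posterior precision = 1/σ₀² + n/σ²; posterior mean is the precision-weighted average of μ₀ and x̄.
σ₀² = 53.27² = 2837.6929, σ² = 106.43² = 11327.3449. Prior precision 1/σ₀² = 1/2837.6929; data precision n/σ² = 14/11327.3449.
w = (n/σ²)/(1/σ₀² + n/σ²) = n·σ₀²/(σ² + n·σ₀²) = 14·2837.6929/(11327.3449 + 14·2837.6929) = 39727.7006/51055.0455 = 0.7781.

0.7781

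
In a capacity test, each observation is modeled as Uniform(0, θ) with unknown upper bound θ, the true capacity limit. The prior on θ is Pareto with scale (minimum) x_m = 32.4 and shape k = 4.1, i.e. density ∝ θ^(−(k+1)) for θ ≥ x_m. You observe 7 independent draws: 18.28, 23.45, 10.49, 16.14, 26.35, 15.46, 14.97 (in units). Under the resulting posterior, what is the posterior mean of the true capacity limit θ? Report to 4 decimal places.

35.6079

A Pareto(scale x_m, shape k) prior on the upper bound θ of Uniform(0, θ) is conjugate: posterior is Pareto(max(x_m, max xᵢ), k + n).
Sample maximum = 26.35; prior scale x_m = 32.4 → posterior scale = max = 32.40.
Posterior shape = 4.1 + 7 = 11.1.
E[θ|data] = k·x_m/(k−1) = 11.1·32.40/10.1 = 35.6079.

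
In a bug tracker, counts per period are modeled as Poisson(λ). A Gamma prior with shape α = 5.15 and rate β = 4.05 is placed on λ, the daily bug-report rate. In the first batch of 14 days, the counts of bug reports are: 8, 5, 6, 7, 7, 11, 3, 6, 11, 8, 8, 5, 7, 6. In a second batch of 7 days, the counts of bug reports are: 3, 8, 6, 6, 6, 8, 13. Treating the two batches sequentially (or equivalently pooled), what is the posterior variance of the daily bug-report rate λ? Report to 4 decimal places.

With a Gamma(shape α, rate β) prior, the Poisson likelihood is conjugate: the posterior is Gamma(α + ΣXᵢ, β + n).
Batch 1: sum of counts S = 98 over n = 14 days.
After batch 1: Gamma(α+S, β+n) = Gamma(5.15+98, 4.05+14) = Gamma(103.15, 18.05).
Batch 2: sum of counts S = 50 over n = 7 days.
After batch 2: Gamma(α+S, β+n) = Gamma(103.15+50, 18.05+7) = Gamma(153.15, 25.05).
Var = α/β² = 153.15/25.05² = 0.2441.

0.2441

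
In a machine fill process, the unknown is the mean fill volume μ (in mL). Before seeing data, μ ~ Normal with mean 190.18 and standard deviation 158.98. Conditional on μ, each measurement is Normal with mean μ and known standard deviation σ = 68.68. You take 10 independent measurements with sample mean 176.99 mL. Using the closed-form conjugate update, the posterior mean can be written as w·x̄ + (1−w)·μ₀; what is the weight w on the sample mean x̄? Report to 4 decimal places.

For Normal data with known variance σ², a Normal(μ₀, σ₀²) prior on μ is conjugate. Posterior precision = 1/σ₀² + n/σ²; posterior mean is the precision-weighted average of μ₀ and x̄.
σ₀² = 158.98² = 25274.6404, σ² = 68.68² = 4716.9424. Prior precision 1/σ₀² = 1/25274.6404; data precision n/σ² = 10/4716.9424.
w = (n/σ²)/(1/σ₀² + n/σ²) = n·σ₀²/(σ² + n·σ₀²) = 10·25274.6404/(4716.9424 + 10·25274.6404) = 252746.404/257463.3464 = 0.9817.

0.9817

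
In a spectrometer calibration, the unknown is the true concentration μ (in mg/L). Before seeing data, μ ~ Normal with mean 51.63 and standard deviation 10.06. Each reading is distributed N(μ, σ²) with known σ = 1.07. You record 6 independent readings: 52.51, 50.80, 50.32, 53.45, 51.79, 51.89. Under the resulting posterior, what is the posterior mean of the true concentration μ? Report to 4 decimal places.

51.7930

For Normal data with known variance σ², a Normal(μ₀, σ₀²) prior on μ is conjugate. Posterior precision = 1/σ₀² + n/σ²; posterior mean is the precision-weighted average of μ₀ and x̄.
Σxᵢ = 52.51 + 50.80 + 50.32 + 53.45 + 51.79 + 51.89 = 310.76, so n·x̄ = 310.76.
σ₀² = 10.06² = 101.2036, σ² = 1.07² = 1.1449; σ² + n·σ₀² = 1.1449 + 6·101.2036 = 608.3665.
Posterior mean = (μ₀/σ₀² + n·x̄/σ²)/(1/σ₀² + n/σ²) = (σ²·μ₀ + σ₀²·n·x̄)/(σ² + n·σ₀²) = (1.1449·51.63 + 101.2036·310.76)/608.3665 = 31509.141923/608.3665 = 51.7930.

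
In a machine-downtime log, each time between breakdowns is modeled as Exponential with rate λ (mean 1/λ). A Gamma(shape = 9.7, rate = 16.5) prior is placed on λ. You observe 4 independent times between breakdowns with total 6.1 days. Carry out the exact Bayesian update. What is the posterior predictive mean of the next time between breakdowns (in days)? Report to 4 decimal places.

1.7795

With a Gamma(shape α, rate β) prior on the exponential rate λ, the posterior after n observations with total T = Σxᵢ is Gamma(α+n, β+T).
Posterior: Gamma(9.7+4, 16.5+6.1) = Gamma(13.7, 22.6).
The predictive distribution for the next observation is Lomax; its mean is β/(α−1) = 22.6/12.7 = 1.7795.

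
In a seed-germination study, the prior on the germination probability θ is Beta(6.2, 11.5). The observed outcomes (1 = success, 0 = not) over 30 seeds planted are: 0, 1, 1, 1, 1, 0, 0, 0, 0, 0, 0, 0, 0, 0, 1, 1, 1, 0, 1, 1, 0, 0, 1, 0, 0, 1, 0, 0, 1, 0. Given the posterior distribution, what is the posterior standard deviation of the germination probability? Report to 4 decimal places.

The Beta prior is conjugate to a Binomial/Bernoulli likelihood; the update adds successes to α and failures to β.
Posterior: Beta(α+k, β+n−k) = Beta(6.2+12, 11.5+18) = Beta(18.2, 29.5).
Var = αβ/((α+β)²(α+β+1)) = 18.2·29.5/(47.7²·48.7) = 0.00484538; SD = √0.00484538 = 0.0696.

0.0696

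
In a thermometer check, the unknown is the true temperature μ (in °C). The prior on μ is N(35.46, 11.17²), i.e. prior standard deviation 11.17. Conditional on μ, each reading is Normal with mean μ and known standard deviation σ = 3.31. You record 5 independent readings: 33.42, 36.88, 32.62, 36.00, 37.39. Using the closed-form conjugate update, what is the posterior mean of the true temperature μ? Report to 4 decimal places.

For Normal data with known variance σ², a Normal(μ₀, σ₀²) prior on μ is conjugate. Posterior precision = 1/σ₀² + n/σ²; posterior mean is the precision-weighted average of μ₀ and x̄.
Σxᵢ = 33.42 + 36.88 + 32.62 + 36.00 + 37.39 = 176.31, so n·x̄ = 176.31.
σ₀² = 11.17² = 124.7689, σ² = 3.31² = 10.9561; σ² + n·σ₀² = 10.9561 + 5·124.7689 = 634.8006.
Posterior mean = (μ₀/σ₀² + n·x̄/σ²)/(1/σ₀² + n/σ²) = (σ²·μ₀ + σ₀²·n·x̄)/(σ² + n·σ₀²) = (10.9561·35.46 + 124.7689·176.31)/634.8006 = 22386.508065/634.8006 = 35.2654.

35.2654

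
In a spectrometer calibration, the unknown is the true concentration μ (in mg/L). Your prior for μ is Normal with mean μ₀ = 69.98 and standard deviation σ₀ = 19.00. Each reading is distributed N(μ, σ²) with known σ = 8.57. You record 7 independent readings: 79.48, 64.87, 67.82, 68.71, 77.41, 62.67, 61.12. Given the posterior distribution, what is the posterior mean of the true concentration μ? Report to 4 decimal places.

68.9000

For Normal data with known variance σ², a Normal(μ₀, σ₀²) prior on μ is conjugate. Posterior precision = 1/σ₀² + n/σ²; posterior mean is the precision-weighted average of μ₀ and x̄.
Σxᵢ = 79.48 + 64.87 + 67.82 + 68.71 + 77.41 + 62.67 + 61.12 = 482.08, so n·x̄ = 482.08.
σ₀² = 19.00² = 361, σ² = 8.57² = 73.4449; σ² + n·σ₀² = 73.4449 + 7·361 = 2600.4449.
Posterior mean = (μ₀/σ₀² + n·x̄/σ²)/(1/σ₀² + n/σ²) = (σ²·μ₀ + σ₀²·n·x̄)/(σ² + n·σ₀²) = (73.4449·69.98 + 361·482.08)/2600.4449 = 179170.554102/2600.4449 = 68.9000.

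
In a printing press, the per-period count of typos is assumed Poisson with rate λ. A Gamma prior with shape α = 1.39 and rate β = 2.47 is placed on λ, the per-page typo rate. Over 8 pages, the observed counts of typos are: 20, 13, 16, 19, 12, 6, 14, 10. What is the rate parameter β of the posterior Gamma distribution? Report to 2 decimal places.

10.47

With a Gamma(shape α, rate β) prior, the Poisson likelihood is conjugate: the posterior is Gamma(α + ΣXᵢ, β + n).
Sum of counts S = 110 over n = 8 pages.
Posterior: Gamma(α+S, β+n) = Gamma(1.39+110, 2.47+8) = Gamma(111.39, 10.47).
Posterior β = 10.47.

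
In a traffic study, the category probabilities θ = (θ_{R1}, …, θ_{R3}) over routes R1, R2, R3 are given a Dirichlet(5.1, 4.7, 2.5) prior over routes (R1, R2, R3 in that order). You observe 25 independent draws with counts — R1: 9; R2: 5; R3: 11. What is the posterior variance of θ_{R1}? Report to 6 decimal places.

0.006139

The Dirichlet prior is conjugate to the Multinomial likelihood: each posterior αⱼ = prior αⱼ + observed count nⱼ.
Posterior concentration: (14.1, 9.7, 13.5), total = 37.3.
Var[θ_j] = α_j(Σα−α_j)/((Σα)²(Σα+1)) = 14.1·23.2/(37.3²·38.3) = 0.006139.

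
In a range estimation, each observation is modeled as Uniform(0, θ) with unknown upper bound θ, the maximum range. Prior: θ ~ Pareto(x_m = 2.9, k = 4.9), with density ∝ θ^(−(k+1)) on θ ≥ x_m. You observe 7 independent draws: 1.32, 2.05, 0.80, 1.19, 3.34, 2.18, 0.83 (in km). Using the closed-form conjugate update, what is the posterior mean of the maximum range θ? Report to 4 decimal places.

3.6464

A Pareto(scale x_m, shape k) prior on the upper bound θ of Uniform(0, θ) is conjugate: posterior is Pareto(max(x_m, max xᵢ), k + n).
Sample maximum = 3.34; prior scale x_m = 2.9 → posterior scale = max = 3.34.
Posterior shape = 4.9 + 7 = 11.9.
E[θ|data] = k·x_m/(k−1) = 11.9·3.34/10.9 = 3.6464.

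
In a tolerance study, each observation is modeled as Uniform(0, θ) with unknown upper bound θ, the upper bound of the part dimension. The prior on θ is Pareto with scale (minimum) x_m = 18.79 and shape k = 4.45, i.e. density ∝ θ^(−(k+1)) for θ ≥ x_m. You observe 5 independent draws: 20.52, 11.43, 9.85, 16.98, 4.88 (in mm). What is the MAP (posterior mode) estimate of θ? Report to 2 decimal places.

20.52

A Pareto(scale x_m, shape k) prior on the upper bound θ of Uniform(0, θ) is conjugate: posterior is Pareto(max(x_m, max xᵢ), k + n).
Sample maximum = 20.52; prior scale x_m = 18.79 → posterior scale = max = 20.52.
Posterior shape = 4.45 + 5 = 9.45.
The Pareto density is decreasing on [x_m, ∞), so the mode is x_m = 20.52.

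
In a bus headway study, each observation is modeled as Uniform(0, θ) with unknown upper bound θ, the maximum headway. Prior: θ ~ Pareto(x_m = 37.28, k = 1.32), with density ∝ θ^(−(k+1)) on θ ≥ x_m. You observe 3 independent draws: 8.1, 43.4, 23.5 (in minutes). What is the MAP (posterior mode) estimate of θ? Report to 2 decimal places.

A Pareto(scale x_m, shape k) prior on the upper bound θ of Uniform(0, θ) is conjugate: posterior is Pareto(max(x_m, max xᵢ), k + n).
Sample maximum = 43.4; prior scale x_m = 37.28 → posterior scale = max = 43.40.
Posterior shape = 1.32 + 3 = 4.32.
The Pareto density is decreasing on [x_m, ∞), so the mode is x_m = 43.40.

43.40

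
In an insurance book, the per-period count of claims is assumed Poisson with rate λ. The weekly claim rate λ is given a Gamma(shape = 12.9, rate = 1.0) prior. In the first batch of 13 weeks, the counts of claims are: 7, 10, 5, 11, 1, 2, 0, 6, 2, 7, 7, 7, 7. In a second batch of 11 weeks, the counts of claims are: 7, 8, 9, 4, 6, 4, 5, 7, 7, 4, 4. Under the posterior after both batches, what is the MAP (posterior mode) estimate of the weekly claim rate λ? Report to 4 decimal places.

With a Gamma(shape α, rate β) prior, the Poisson likelihood is conjugate: the posterior is Gamma(α + ΣXᵢ, β + n).
Batch 1: sum of counts S = 72 over n = 13 weeks.
After batch 1: Gamma(α+S, β+n) = Gamma(12.9+72, 1.0+13) = Gamma(84.9, 14.0).
Batch 2: sum of counts S = 65 over n = 11 weeks.
After batch 2: Gamma(α+S, β+n) = Gamma(84.9+65, 14.0+11) = Gamma(149.9, 25.0).
Mode of Gamma(α,β) for α≥1 is (α−1)/β = 148.9/25.0 = 5.9560.

5.9560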